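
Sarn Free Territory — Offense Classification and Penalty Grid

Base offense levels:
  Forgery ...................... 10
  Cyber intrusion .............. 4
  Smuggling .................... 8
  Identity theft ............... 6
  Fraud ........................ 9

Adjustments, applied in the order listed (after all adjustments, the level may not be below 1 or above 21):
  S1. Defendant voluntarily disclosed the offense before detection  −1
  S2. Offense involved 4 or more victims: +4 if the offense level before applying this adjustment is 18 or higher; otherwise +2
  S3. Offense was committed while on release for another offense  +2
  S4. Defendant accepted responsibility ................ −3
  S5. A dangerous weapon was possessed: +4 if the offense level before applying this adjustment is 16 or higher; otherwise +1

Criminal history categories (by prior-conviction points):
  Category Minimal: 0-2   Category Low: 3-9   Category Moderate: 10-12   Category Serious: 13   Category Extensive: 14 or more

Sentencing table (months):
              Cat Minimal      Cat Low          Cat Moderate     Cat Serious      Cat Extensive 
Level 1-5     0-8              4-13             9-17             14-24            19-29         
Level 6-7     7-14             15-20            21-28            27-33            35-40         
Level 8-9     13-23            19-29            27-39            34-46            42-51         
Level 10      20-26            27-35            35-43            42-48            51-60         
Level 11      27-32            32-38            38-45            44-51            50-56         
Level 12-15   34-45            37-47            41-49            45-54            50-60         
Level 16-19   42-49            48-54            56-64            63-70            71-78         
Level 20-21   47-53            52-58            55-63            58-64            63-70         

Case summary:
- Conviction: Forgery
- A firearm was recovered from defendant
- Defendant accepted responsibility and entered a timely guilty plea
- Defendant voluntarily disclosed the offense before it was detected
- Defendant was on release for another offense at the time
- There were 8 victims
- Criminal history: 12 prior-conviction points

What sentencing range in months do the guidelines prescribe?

38-45 months

Base offense level for forgery: 10.
S1 applies: 10 − 1 = 9.
S2 applies (level before this adjustment is 9 < 18, so +2): 9 + 2 = 11.
S3 applies: 11 + 2 = 13.
S4 applies: 13 − 3 = 10.
S5 applies (level before this adjustment is 10 < 16, so +1): 10 + 1 = 11.
Final offense level: 11.
Criminal history: 12 prior points → Category Moderate (10-12).
Level 11 falls in the 11 band.
Grid: Level 11 × Category Moderate = 38-45 months.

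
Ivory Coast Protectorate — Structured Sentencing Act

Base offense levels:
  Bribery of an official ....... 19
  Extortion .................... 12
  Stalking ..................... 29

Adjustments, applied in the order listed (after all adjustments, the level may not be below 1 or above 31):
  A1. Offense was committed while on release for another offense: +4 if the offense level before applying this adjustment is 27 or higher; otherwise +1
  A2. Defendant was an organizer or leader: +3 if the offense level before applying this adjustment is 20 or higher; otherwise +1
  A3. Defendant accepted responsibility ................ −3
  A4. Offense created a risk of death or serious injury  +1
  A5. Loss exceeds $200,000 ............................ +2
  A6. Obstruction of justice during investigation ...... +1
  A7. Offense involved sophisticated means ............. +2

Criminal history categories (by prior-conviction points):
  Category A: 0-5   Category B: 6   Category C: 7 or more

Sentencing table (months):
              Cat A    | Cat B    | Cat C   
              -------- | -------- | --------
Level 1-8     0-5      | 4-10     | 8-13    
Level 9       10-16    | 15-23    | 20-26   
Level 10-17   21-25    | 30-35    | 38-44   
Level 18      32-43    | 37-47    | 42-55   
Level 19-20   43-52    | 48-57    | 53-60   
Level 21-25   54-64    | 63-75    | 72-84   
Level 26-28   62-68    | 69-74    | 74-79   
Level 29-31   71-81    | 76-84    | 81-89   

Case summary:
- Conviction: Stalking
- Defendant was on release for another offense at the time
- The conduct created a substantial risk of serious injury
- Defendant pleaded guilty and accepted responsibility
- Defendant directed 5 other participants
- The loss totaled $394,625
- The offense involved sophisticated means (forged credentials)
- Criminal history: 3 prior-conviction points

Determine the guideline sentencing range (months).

71-81 months

Base offense level for stalking: 29.
A1 applies (level before this adjustment is 29 ≥ 27, so +4): 29 + 4 = 33.
A2 applies (level before this adjustment is 33 ≥ 20, so +3): 33 + 3 = 36.
A3 applies: 36 − 3 = 33.
A4 applies: 33 + 1 = 34.
A5 applies: 34 + 2 = 36.
A6 does not apply.
A7 applies: 36 + 2 = 38.
Level 38 exceeds the maximum of 31; capped at 31.
Final offense level: 31.
Criminal history: 3 prior points → Category A (0-5).
Level 31 falls in the 29-31 band.
Grid: Level 29-31 × Category A = 71-81 months.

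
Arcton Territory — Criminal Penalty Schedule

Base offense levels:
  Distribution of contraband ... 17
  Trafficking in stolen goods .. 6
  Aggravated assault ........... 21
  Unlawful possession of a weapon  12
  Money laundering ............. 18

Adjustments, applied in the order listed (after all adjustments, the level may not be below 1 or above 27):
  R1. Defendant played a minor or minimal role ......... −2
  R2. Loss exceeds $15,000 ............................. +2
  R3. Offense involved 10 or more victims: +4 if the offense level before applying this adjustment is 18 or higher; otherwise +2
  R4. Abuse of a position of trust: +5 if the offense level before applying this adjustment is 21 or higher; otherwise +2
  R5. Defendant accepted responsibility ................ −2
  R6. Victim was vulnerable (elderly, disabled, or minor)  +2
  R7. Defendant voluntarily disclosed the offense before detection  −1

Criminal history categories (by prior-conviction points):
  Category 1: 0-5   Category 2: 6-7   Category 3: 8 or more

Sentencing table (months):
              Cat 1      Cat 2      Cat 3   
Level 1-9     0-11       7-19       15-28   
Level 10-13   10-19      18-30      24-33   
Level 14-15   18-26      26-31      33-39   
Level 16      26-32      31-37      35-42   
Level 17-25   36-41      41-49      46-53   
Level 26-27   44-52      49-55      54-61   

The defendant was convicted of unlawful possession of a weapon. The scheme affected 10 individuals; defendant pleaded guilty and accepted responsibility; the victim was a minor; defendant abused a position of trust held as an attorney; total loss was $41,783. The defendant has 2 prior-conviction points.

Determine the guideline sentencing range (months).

Base offense level for unlawful possession of a weapon: 12.
R2 applies: 12 + 2 = 14.
R3 applies (level before this adjustment is 14 < 18, so +2): 14 + 2 = 16.
R4 applies (level before this adjustment is 16 < 21, so +2): 16 + 2 = 18.
R5 applies: 18 − 2 = 16.
R6 applies: 16 + 2 = 18.
R7 does not apply.
Final offense level: 18.
Criminal history: 2 prior points → Category 1 (0-5).
Level 18 falls in the 17-25 band.
Grid: Level 17-25 × Category 1 = 36-41 months.

36-41 months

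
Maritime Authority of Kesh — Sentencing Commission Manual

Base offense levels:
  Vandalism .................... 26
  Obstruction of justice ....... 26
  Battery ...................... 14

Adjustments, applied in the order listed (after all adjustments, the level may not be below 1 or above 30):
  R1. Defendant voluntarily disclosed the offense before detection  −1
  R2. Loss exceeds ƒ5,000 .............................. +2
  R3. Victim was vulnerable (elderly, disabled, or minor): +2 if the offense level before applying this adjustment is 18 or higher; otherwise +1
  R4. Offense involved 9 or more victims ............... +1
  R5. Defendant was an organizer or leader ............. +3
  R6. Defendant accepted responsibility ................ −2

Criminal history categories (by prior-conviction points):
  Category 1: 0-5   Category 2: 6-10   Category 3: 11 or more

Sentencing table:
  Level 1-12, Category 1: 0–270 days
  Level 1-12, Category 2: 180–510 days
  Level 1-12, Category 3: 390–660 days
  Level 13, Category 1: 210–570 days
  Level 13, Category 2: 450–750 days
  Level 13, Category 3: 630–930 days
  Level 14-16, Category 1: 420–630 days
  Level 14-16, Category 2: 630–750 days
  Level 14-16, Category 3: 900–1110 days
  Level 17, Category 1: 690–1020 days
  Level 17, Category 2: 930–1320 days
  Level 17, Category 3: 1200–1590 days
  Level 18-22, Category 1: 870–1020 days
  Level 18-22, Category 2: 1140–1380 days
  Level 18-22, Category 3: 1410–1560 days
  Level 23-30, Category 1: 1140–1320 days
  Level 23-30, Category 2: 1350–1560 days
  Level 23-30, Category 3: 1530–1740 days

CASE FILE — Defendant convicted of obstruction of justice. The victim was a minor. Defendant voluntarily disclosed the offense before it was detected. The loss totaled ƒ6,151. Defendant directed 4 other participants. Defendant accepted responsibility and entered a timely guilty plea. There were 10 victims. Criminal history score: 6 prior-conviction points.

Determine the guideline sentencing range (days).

1350-1560 days

Base offense level for obstruction of justice: 26.
R1 applies: 26 − 1 = 25.
R2 applies: 25 + 2 = 27.
R3 applies (level before this adjustment is 27 ≥ 18, so +2): 27 + 2 = 29.
R4 applies: 29 + 1 = 30.
R5 applies: 30 + 3 = 33.
R6 applies: 33 − 2 = 31.
Level 31 exceeds the maximum of 30; capped at 30.
Final offense level: 30.
Criminal history: 6 prior points → Category 2 (6-10).
Level 30 falls in the 23-30 band.
Grid: Level 23-30 × Category 2 = 1350-1560 days.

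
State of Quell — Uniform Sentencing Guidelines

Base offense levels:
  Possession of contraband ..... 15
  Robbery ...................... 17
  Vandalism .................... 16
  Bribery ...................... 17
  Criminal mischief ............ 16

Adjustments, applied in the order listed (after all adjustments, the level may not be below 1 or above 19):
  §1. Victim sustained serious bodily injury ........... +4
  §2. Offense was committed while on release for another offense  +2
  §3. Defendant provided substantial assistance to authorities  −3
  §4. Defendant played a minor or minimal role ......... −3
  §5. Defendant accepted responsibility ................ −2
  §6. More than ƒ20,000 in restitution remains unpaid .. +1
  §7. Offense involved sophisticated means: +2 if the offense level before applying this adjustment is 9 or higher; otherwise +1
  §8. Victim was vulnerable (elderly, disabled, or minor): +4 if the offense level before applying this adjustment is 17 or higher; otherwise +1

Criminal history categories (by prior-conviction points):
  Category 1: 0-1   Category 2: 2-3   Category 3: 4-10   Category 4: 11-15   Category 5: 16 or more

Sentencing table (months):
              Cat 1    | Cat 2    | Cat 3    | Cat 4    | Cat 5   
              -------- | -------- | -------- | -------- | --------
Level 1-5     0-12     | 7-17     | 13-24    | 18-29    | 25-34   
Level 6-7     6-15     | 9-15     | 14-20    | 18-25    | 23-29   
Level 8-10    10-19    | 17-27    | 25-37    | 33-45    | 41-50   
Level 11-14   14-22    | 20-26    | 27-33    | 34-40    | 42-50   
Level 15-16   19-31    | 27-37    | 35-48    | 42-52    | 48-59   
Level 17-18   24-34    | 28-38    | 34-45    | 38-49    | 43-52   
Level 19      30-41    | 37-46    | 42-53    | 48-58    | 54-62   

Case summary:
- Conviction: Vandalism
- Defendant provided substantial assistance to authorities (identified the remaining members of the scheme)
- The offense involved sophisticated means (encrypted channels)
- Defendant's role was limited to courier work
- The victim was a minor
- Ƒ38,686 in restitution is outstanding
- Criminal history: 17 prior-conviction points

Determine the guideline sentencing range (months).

42-50 months

Base offense level for vandalism: 16.
§1 does not apply.
§2 does not apply.
§3 applies: 16 − 3 = 13.
§4 applies: 13 − 3 = 10.
§5 does not apply.
§6 applies: 10 + 1 = 11.
§7 applies (level before this adjustment is 11 ≥ 9, so +2): 11 + 2 = 13.
§8 applies (level before this adjustment is 13 < 17, so +1): 13 + 1 = 14.
Final offense level: 14.
Criminal history: 17 prior points → Category 5 (16+).
Level 14 falls in the 11-14 band.
Grid: Level 11-14 × Category 5 = 42-50 months.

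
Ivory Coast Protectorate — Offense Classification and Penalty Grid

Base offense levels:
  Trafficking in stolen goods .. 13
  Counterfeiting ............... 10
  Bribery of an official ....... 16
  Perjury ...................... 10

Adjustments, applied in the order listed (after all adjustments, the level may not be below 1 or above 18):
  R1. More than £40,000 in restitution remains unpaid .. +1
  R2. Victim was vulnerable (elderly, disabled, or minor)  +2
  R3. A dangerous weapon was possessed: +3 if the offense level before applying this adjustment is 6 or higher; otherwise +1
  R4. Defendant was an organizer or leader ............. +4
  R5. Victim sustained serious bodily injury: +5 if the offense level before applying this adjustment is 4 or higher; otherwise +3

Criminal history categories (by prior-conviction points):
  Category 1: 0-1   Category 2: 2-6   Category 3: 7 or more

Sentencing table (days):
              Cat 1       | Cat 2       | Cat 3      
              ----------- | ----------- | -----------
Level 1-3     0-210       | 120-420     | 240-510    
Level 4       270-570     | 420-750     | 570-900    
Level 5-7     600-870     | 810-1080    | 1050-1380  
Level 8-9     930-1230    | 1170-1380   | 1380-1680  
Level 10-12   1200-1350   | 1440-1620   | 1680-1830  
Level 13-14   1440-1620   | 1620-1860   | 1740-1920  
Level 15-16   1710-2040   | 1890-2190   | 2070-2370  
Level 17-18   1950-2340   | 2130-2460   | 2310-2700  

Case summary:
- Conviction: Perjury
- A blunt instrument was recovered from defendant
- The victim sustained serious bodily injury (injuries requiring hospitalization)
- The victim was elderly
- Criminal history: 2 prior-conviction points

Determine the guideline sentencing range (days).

Base offense level for perjury: 10.
R1 does not apply.
R2 applies: 10 + 2 = 12.
R3 applies (level before this adjustment is 12 ≥ 6, so +3): 12 + 3 = 15.
R5 applies (level before this adjustment is 15 ≥ 4, so +5): 15 + 5 = 20.
Level 20 exceeds the maximum of 18; capped at 18.
Final offense level: 18.
Criminal history: 2 prior points → Category 2 (2-6).
Level 18 falls in the 17-18 band.
Grid: Level 17-18 × Category 2 = 2130-2460 days.

2130-2460 days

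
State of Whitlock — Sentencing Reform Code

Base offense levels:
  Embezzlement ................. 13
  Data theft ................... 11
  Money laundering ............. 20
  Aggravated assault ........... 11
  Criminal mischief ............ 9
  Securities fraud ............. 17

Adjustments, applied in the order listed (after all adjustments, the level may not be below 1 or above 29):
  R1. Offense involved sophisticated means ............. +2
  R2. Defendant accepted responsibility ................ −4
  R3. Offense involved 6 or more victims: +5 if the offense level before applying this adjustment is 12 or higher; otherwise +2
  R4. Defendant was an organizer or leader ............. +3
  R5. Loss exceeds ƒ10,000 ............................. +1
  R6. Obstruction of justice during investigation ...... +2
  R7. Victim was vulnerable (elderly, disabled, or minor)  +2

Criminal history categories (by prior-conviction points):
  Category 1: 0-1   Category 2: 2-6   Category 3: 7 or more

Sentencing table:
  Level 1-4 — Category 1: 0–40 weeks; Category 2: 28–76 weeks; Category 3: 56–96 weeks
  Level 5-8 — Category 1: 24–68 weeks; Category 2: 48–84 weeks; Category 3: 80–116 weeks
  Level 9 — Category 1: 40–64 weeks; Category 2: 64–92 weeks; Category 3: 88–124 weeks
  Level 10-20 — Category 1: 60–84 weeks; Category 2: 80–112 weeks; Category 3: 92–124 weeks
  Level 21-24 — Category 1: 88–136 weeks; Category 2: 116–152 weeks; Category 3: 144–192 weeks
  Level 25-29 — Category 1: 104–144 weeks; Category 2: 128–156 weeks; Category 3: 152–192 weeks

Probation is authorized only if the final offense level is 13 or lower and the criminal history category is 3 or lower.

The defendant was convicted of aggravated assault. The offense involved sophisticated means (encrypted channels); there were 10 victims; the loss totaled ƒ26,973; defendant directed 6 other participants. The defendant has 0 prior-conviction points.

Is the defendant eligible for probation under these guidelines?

Base offense level for aggravated assault: 11.
R1 applies: 11 + 2 = 13.
R3 applies (level before this adjustment is 13 ≥ 12, so +5): 13 + 5 = 18.
R4 applies: 18 + 3 = 21.
R5 applies: 21 + 1 = 22.
Final offense level: 22.
Criminal history: 0 prior points → Category 1 (0-1).
Level 22 falls in the 21-24 band.
Grid: Level 21-24 × Category 1 = 88-136 weeks.
Probation check: level 22 > 13 and category 1 ≤ 3 → not eligible.

No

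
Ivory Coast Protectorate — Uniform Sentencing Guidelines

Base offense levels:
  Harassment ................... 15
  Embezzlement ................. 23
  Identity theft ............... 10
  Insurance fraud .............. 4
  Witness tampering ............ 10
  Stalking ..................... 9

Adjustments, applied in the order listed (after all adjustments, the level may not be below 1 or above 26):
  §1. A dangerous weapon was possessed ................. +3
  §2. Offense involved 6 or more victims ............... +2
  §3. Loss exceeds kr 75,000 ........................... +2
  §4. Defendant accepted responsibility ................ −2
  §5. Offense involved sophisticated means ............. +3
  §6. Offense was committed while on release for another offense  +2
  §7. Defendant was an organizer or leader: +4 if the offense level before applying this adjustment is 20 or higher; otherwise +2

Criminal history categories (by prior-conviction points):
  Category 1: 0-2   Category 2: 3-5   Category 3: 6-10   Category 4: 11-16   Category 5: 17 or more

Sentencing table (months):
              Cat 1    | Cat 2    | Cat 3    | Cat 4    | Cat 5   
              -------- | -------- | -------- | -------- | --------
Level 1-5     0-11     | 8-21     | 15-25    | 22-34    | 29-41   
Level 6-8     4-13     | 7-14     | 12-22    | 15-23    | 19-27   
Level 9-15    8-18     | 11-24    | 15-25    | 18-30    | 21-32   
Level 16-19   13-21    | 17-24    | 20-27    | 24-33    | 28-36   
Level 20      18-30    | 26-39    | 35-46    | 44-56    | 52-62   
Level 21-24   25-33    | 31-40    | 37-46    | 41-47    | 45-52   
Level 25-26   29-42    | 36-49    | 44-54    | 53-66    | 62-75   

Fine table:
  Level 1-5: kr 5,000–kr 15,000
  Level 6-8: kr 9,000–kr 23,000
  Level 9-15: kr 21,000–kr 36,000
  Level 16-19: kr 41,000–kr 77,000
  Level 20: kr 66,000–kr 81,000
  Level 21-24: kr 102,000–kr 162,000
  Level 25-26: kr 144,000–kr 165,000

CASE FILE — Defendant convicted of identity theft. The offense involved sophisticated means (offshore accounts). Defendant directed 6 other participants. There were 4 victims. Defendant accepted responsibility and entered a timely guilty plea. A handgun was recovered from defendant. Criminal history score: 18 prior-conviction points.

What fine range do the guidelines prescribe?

Base offense level for identity theft: 10.
§1 applies: 10 + 3 = 13.
§3 does not apply.
§4 applies: 13 − 2 = 11.
§5 applies: 11 + 3 = 14.
§7 applies (level before this adjustment is 14 < 20, so +2): 14 + 2 = 16.
Final offense level: 16.
Level 16 falls in the 16-19 band.
Fine table: Level 16-19 → kr 41,000–kr 77,000.

kr 41,000–kr 77,000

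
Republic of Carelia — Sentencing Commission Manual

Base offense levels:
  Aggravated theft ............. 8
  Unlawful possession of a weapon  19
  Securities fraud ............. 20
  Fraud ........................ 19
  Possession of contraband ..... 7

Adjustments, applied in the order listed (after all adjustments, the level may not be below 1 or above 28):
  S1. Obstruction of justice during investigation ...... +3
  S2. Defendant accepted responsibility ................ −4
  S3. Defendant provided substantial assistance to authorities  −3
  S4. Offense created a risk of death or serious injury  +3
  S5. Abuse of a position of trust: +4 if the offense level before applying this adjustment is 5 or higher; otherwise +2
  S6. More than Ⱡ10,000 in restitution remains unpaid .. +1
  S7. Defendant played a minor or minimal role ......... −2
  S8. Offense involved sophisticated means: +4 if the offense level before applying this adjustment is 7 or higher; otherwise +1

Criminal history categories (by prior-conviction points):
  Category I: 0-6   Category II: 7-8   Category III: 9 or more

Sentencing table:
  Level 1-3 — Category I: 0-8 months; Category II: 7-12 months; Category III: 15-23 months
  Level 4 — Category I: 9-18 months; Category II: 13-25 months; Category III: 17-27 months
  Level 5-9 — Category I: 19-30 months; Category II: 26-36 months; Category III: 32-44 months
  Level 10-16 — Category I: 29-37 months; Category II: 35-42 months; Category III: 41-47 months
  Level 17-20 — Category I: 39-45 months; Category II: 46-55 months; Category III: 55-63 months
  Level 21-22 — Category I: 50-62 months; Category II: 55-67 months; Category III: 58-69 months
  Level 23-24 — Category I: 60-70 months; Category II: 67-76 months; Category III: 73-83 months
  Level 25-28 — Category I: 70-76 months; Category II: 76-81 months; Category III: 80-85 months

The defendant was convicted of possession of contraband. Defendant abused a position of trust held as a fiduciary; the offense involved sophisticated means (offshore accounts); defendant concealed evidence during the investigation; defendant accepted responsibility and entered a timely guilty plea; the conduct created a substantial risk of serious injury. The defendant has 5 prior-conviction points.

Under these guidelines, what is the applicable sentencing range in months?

39-45 months

Base offense level for possession of contraband: 7.
S1 applies: 7 + 3 = 10.
S2 applies: 10 − 4 = 6.
S4 applies: 6 + 3 = 9.
S5 applies (level before this adjustment is 9 ≥ 5, so +4): 9 + 4 = 13.
S6 does not apply.
S7 does not apply.
S8 applies (level before this adjustment is 13 ≥ 7, so +4): 13 + 4 = 17.
Final offense level: 17.
Criminal history: 5 prior points → Category I (0-6).
Level 17 falls in the 17-20 band.
Grid: Level 17-20 × Category I = 39-45 months.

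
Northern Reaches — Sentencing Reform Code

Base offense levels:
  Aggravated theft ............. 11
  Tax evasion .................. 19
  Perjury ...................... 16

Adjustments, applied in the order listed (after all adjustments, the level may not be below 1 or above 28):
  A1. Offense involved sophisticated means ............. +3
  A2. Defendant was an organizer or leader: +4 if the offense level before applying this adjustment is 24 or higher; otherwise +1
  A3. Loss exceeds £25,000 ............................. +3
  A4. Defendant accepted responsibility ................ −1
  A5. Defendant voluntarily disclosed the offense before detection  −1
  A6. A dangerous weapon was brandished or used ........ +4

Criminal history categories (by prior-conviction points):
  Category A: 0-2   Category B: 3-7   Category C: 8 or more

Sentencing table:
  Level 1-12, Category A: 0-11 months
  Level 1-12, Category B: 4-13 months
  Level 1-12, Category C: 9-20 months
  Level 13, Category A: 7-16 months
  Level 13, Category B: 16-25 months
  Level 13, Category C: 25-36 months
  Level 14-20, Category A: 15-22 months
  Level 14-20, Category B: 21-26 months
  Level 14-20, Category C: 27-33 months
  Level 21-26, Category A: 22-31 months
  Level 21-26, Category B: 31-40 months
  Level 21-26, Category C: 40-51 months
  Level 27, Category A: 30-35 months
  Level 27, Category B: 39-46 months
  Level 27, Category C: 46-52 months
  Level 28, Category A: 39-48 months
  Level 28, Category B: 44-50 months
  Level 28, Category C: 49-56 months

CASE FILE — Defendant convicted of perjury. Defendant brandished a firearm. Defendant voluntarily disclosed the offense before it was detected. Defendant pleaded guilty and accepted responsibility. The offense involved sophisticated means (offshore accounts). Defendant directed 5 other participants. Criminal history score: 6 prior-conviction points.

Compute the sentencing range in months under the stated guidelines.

Base offense level for perjury: 16.
A1 applies: 16 + 3 = 19.
A2 applies (level before this adjustment is 19 < 24, so +1): 19 + 1 = 20.
A4 applies: 20 − 1 = 19.
A5 applies: 19 − 1 = 18.
A6 applies: 18 + 4 = 22.
Final offense level: 22.
Criminal history: 6 prior points → Category B (3-7).
Level 22 falls in the 21-26 band.
Grid: Level 21-26 × Category B = 31-40 months.

31-40 months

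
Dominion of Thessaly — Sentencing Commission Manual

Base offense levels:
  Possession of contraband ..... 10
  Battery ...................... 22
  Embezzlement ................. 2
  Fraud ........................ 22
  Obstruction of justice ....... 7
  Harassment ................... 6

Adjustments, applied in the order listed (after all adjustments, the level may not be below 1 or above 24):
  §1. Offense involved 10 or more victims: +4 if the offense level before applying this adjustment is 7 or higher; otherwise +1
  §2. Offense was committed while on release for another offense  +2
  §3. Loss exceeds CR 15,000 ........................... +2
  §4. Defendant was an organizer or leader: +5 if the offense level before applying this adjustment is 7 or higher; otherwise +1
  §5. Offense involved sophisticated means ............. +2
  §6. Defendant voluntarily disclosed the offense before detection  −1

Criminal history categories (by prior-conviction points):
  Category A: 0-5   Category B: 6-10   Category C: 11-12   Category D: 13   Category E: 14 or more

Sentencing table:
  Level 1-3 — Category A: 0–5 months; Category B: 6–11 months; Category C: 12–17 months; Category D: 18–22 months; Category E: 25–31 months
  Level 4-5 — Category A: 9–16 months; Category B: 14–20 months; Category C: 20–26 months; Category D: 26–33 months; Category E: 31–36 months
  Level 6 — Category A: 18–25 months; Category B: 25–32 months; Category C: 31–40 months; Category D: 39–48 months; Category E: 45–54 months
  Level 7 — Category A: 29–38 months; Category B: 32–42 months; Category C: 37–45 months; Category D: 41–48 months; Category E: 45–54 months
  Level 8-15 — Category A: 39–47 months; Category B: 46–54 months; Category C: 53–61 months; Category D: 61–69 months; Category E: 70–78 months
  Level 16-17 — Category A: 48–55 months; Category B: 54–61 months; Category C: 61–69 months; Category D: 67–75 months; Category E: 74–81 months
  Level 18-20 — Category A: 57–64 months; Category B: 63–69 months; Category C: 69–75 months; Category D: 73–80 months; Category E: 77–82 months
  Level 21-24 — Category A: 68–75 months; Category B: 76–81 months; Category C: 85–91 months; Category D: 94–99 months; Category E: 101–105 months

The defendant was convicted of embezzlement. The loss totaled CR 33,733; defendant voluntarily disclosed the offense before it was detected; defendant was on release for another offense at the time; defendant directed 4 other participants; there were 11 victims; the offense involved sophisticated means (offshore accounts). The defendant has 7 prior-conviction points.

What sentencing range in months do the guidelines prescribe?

46-54 months

Base offense level for embezzlement: 2.
§1 applies (level before this adjustment is 2 < 7, so +1): 2 + 1 = 3.
§2 applies: 3 + 2 = 5.
§3 applies: 5 + 2 = 7.
§4 applies (level before this adjustment is 7 ≥ 7, so +5): 7 + 5 = 12.
§5 applies: 12 + 2 = 14.
§6 applies: 14 − 1 = 13.
Final offense level: 13.
Criminal history: 7 prior points → Category B (6-10).
Level 13 falls in the 8-15 band.
Grid: Level 8-15 × Category B = 46-54 months.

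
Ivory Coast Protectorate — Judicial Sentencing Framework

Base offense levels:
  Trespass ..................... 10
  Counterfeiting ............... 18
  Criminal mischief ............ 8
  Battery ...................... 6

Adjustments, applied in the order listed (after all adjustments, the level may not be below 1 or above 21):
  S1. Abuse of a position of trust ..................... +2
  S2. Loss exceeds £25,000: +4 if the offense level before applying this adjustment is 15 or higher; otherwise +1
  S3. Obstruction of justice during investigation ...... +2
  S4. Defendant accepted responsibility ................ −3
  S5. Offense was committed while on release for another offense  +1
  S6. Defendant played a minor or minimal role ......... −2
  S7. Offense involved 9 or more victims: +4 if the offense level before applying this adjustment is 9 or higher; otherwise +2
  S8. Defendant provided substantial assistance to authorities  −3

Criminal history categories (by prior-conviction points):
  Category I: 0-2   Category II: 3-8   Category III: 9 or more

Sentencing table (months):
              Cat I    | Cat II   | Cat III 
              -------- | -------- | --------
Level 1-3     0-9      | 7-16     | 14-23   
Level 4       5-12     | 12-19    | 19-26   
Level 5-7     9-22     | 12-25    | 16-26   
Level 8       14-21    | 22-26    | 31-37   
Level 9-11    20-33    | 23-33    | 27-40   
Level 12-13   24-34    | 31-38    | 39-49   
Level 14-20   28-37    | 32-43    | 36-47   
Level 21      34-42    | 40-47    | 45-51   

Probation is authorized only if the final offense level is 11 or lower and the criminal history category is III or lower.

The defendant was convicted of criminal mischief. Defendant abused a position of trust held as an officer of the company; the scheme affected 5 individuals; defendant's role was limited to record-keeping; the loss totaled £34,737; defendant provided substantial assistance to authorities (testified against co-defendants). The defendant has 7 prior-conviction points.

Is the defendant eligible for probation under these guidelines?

Yes

Base offense level for criminal mischief: 8.
S1 applies: 8 + 2 = 10.
S2 applies (level before this adjustment is 10 < 15, so +1): 10 + 1 = 11.
S4 does not apply.
S6 applies: 11 − 2 = 9.
S8 applies: 9 − 3 = 6.
Final offense level: 6.
Criminal history: 7 prior points → Category II (3-8).
Level 6 falls in the 5-7 band.
Grid: Level 5-7 × Category II = 12-25 months.
Probation check: level 6 ≤ 11 and category II ≤ III → eligible.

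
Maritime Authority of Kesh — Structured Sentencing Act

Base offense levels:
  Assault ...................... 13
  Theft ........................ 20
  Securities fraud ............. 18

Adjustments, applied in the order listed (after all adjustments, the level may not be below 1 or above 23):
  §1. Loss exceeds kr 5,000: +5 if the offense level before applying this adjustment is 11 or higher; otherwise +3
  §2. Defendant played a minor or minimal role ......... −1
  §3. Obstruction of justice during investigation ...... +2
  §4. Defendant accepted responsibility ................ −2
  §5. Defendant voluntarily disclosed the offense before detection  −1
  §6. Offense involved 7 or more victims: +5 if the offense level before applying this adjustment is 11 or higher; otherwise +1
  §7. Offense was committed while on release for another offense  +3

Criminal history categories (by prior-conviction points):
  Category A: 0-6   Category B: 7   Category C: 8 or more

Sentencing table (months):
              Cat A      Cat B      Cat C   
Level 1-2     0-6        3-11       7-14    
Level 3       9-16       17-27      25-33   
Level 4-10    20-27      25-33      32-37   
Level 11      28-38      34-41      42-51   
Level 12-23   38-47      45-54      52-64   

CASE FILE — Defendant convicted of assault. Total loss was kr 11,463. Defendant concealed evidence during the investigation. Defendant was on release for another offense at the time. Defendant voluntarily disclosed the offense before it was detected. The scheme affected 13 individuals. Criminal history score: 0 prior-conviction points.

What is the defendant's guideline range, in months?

38-47 months

Base offense level for assault: 13.
§1 applies (level before this adjustment is 13 ≥ 11, so +5): 13 + 5 = 18.
§3 applies: 18 + 2 = 20.
§5 applies: 20 − 1 = 19.
§6 applies (level before this adjustment is 19 ≥ 11, so +5): 19 + 5 = 24.
§7 applies: 24 + 3 = 27.
Level 27 exceeds the maximum of 23; capped at 23.
Final offense level: 23.
Criminal history: 0 prior points → Category A (0-6).
Level 23 falls in the 12-23 band.
Grid: Level 12-23 × Category A = 38-47 months.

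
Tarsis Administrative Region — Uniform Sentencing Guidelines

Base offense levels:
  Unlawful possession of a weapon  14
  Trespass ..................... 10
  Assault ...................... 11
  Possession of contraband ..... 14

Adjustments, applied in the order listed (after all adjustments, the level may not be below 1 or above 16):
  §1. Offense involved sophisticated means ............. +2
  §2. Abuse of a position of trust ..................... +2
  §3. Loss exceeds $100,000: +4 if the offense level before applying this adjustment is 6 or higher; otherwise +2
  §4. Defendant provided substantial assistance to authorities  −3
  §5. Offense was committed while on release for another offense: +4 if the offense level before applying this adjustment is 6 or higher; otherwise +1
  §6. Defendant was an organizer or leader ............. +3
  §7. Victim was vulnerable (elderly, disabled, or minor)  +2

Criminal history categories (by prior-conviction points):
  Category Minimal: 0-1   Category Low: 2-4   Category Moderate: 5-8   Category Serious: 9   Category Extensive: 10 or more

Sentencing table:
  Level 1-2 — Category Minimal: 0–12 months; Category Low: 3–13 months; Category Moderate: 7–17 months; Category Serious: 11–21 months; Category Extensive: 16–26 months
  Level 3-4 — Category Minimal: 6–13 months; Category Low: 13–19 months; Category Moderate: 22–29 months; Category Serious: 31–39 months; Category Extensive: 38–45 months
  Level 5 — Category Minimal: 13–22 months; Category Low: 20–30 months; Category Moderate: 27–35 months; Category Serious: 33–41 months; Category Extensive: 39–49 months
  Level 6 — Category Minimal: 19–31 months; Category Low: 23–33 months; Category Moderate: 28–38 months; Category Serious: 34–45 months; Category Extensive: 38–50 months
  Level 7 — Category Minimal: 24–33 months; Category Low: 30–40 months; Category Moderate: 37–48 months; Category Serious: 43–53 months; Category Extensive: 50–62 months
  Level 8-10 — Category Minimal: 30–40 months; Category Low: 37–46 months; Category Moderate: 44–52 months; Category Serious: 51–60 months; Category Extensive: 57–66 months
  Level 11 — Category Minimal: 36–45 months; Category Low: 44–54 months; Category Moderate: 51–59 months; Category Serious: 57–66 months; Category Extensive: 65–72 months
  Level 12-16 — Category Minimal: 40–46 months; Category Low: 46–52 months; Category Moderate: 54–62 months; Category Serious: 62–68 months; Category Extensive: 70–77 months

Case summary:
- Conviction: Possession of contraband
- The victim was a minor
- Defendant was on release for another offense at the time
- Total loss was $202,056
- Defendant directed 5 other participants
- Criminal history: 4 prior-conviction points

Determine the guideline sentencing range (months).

46-52 months

Base offense level for possession of contraband: 14.
§3 applies (level before this adjustment is 14 ≥ 6, so +4): 14 + 4 = 18.
§4 does not apply.
§5 applies (level before this adjustment is 18 ≥ 6, so +4): 18 + 4 = 22.
§6 applies: 22 + 3 = 25.
§7 applies: 25 + 2 = 27.
Level 27 exceeds the maximum of 16; capped at 16.
Final offense level: 16.
Criminal history: 4 prior points → Category Low (2-4).
Level 16 falls in the 12-16 band.
Grid: Level 12-16 × Category Low = 46-52 months.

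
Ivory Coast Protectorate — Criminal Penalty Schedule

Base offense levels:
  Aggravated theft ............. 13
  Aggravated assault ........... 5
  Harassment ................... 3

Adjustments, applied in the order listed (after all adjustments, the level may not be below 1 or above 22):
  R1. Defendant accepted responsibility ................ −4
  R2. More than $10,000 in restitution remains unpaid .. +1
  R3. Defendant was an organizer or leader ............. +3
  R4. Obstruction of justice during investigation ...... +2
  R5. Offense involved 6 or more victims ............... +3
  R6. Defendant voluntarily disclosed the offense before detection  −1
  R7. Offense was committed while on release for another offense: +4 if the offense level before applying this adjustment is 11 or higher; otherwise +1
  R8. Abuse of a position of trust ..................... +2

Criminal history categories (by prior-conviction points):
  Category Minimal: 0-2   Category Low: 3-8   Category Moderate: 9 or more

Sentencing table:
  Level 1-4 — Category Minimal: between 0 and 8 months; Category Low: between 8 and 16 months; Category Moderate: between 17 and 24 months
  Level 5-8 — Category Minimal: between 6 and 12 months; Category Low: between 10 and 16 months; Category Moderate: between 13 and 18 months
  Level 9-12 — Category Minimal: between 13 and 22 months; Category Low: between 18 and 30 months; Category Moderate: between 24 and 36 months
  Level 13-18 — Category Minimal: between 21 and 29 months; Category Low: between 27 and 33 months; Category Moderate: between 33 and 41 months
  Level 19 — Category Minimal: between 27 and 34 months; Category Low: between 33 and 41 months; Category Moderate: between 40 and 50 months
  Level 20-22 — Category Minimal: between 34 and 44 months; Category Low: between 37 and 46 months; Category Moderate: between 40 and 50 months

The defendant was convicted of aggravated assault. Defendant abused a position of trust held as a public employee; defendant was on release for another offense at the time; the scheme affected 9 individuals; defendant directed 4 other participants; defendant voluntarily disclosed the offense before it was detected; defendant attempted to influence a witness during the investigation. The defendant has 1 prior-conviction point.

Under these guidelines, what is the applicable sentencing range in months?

Base offense level for aggravated assault: 5.
R2 does not apply.
R3 applies: 5 + 3 = 8.
R4 applies: 8 + 2 = 10.
R5 applies: 10 + 3 = 13.
R6 applies: 13 − 1 = 12.
R7 applies (level before this adjustment is 12 ≥ 11, so +4): 12 + 4 = 16.
R8 applies: 16 + 2 = 18.
Final offense level: 18.
Criminal history: 1 prior point → Category Minimal (0-2).
Level 18 falls in the 13-18 band.
Grid: Level 13-18 × Category Minimal = 21-29 months.

21-29 months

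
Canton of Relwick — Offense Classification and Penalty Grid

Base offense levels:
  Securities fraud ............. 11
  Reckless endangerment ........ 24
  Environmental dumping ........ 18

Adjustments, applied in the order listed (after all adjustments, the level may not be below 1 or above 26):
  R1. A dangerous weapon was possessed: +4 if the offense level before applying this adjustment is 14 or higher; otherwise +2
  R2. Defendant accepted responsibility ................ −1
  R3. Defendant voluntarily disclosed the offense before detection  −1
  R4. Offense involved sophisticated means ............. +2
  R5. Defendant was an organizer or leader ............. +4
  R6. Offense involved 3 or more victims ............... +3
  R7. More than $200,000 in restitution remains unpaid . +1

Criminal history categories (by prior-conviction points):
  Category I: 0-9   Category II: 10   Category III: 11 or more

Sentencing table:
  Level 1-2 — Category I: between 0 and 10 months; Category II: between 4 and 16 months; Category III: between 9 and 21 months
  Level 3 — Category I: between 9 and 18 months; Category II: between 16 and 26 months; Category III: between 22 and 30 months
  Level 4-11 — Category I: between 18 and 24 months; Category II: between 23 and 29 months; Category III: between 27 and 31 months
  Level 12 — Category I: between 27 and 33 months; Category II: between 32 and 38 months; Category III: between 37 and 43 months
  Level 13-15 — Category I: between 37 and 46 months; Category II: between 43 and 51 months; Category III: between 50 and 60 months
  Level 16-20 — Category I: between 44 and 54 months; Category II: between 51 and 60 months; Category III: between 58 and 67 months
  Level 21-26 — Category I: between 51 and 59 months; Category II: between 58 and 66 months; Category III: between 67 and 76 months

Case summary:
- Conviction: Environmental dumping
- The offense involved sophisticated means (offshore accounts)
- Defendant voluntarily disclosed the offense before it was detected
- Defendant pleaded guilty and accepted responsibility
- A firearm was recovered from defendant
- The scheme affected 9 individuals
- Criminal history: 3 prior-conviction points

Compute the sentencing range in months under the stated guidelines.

51-59 months

Base offense level for environmental dumping: 18.
R1 applies (level before this adjustment is 18 ≥ 14, so +4): 18 + 4 = 22.
R2 applies: 22 − 1 = 21.
R3 applies: 21 − 1 = 20.
R4 applies: 20 + 2 = 22.
R6 applies: 22 + 3 = 25.
R7 does not apply.
Final offense level: 25.
Criminal history: 3 prior points → Category I (0-9).
Level 25 falls in the 21-26 band.
Grid: Level 21-26 × Category I = 51-59 months.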